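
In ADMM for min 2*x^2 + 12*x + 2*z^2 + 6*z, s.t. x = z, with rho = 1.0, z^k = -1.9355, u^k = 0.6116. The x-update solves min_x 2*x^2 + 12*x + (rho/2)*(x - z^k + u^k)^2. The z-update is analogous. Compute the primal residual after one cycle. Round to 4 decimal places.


ADMM iteration with rho = 1.0, z^k = -1.9355, u^k = 0.6116
Step 1: x-update.
Minimize 2*x^2 + 12*x + (1.0/2)*(x + 1.9355 + 0.6116)^2
FOC: (2*2 + 1.0)*x = -12 + 1.0*(-1.9355 - 0.6116)
x^{k+1} = -2.9094
Step 2: z-update.
Minimize 2*z^2 + 6*z + (1.0/2)*(-2.9094 - z + 0.6116)^2
FOC: (2*2 + 1.0)*z = -6 + 1.0*(-2.9094 + 0.6116)
z^{k+1} = -1.6596
Step 3: u-update.
u^{k+1} = 0.6116 - 2.9094 + 1.6596 = -0.6383
Step 4: Primal residual = |-2.9094 + 1.6596| = 1.2499


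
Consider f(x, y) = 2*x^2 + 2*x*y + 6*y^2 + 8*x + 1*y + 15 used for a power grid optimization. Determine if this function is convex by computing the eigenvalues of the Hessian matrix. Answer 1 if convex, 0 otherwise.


The Hessian of f(x,y) = 2*x^2 + 2*x*y + 6*y^2 + 8*x + 1*y + 15 is:
H = [[4, 2], [2, 12]]
Trace = 4 + 12 = 16
Determinant = 4*12 - (2)^2 = 44
Discriminant = (16)^2 - 4*44 = 80.0
Eigenvalues: lambda_1 = 3.5279, lambda_2 = 12.4721
The function is convex.

1


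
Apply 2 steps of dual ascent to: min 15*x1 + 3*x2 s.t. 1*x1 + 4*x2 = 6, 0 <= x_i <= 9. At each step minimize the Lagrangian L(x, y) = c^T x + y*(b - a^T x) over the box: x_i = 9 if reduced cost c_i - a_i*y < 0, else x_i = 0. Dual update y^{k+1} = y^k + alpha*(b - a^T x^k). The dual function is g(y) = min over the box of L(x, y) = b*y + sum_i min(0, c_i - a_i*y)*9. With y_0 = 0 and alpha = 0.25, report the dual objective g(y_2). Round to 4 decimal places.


Dual ascent for LP: min 15*x1 + 3*x2, 1*x1 + 4*x2 = 6, 0 <= x_i <= 9
Step 1: y^k = 0.0, reduced costs: (15.0, 3.0)
  x^k = (0.0, 0.0), subgradient = b - a^T x = 6.0
  y^{k+1} = 0.0 + 0.25*6.0 = 1.5
Step 2: y^k = 1.5, reduced costs: (13.5, -3.0)
  x^k = (0.0, 9.0), subgradient = b - a^T x = -30.0
  y^{k+1} = 1.5 + 0.25*-30.0 = -6.0
Dual objective at y_2 = -6.0: reduced costs (21.0, 27.0), box minimizer x = (0.0, 0.0)
g(y_2) = b*y + (c1 - a1*y)*x1 + (c2 - a2*y)*x2 = 6*(-6.0) + 21.0*0.0 + 27.0*0.0 = -36.0 + 0.0 + 0.0 = -36.0


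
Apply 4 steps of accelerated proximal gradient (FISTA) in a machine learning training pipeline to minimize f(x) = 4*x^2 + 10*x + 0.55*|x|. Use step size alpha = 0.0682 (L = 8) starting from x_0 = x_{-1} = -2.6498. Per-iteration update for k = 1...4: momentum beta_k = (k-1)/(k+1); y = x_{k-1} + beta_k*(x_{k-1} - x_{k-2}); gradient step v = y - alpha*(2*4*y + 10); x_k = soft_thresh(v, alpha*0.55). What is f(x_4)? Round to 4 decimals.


FISTA on f(x) = 4*x^2 + 10*x + 0.55*|x|
L = 8, alpha = 0.0682
Iteration 1: beta = 0.0, y = -2.6498 + 0.0*(-2.6498 + 2.6498) = -2.6498
  grad(y) = -11.1984, v = y - alpha*grad = -1.8861
  prox(v) = soft_thresh(-1.8861, 0.0375) = -1.8486
Iteration 2: beta = 0.3333, y = -1.8486 + 0.3333*(-1.8486 + 2.6498) = -1.5815
  grad(y) = -2.6518, v = y - alpha*grad = -1.4006
  prox(v) = soft_thresh(-1.4006, 0.0375) = -1.3631
Iteration 3: beta = 0.5, y = -1.3631 + 0.5*(-1.3631 + 1.8486) = -1.1204
  grad(y) = 1.0369, v = y - alpha*grad = -1.1911
  prox(v) = soft_thresh(-1.1911, 0.0375) = -1.1536
Iteration 4: beta = 0.6, y = -1.1536 + 0.6*(-1.1536 + 1.3631) = -1.0279
  grad(y) = 1.7769, v = y - alpha*grad = -1.1491
  prox(v) = soft_thresh(-1.1491, 0.0375) = -1.1116
f(x_4) = 4*(-1.1116)^2 + 10*(-1.1116) + 0.55*|-1.1116| = -5.562


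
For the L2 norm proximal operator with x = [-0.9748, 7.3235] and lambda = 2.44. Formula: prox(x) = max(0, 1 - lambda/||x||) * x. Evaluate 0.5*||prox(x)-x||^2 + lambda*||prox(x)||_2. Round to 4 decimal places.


Step 1: Compute ||x||.
||x|| = 7.3881
Step 2: Compute scaling factor.
scale = max(0, 1 - 2.44/7.3881) = 0.6697
Step 3: prox(x) = [-0.6529, 4.9048]
||prox(x)|| = 4.9481
Step 4: Proximal objective.
0.5*||prox-x||^2 = 2.9768
lambda*||prox|| = 12.0734
Total = 15.0501


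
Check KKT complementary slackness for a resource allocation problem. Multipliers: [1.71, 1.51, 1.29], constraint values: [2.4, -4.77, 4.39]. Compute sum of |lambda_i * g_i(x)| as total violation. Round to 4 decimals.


KKT complementary slackness check:
lambda_1 * g_1 = 1.71 * 2.4 = 4.104
lambda_2 * g_2 = 1.51 * -4.77 = -7.2027
lambda_3 * g_3 = 1.29 * 4.39 = 5.6631
Total violation = 4.104 + 7.2027 + 5.6631 = 16.9698


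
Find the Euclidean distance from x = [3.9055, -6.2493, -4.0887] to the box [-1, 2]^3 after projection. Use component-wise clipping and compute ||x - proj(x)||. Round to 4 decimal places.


Project each component onto [-1, 2].
clip(3.9055) = 2.0, clip(-6.2493) = -1.0, clip(-4.0887) = -1.0
Projection = [2.0, -1.0, -1.0]
Squared diffs: [3.6309, 27.5552, 9.5401]
Distance = sqrt(40.7262) = 6.3817


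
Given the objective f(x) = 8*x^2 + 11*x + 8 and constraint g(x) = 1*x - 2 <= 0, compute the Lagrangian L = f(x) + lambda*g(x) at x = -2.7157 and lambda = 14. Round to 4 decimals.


Step 1: Evaluate f(x).
f(-2.7157) = 8*(-2.7157)^2 + 11*(-2.7157) + 8 = 37.1275
Step 2: Evaluate g(x).
g(-2.7157) = 1*-2.7157 - 2 = -4.7157
Step 3: Compute Lagrangian.
L = 37.1275 + 14*-4.7157 = -28.8923


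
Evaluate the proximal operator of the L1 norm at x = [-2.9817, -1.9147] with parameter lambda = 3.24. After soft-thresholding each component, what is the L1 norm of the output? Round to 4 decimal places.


Soft-thresholding with lambda = 3.24:
prox(-2.9817) = sign(-2.9817)*max(|-2.9817| - 3.24, 0) = 0.0
prox(-1.9147) = sign(-1.9147)*max(|-1.9147| - 3.24, 0) = 0.0
prox(x) = [0.0, 0.0]
||prox(x)||_1 = 0.0 + 0.0 = 0.0


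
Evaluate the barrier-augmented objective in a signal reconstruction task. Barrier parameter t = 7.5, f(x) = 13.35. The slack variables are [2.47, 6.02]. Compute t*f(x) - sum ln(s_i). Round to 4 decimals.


Step 1: Compute log-barrier.
ln values: [0.9042, 1.7951]
phi = -(0.9042 + 1.7951) = -2.6993
Step 2: Compute augmented objective.
t*f(x) = 7.5*13.35 = 100.125
Total = 100.125 - 2.6993 = 97.4257


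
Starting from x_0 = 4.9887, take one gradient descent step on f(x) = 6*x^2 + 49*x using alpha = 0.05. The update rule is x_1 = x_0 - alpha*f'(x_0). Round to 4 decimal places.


We compute the gradient at x_0 and apply the update.
f'(x) = 12*x + 49
f'(4.9887) = 12*4.9887 + 49 = 108.8644
x_1 = 4.9887 - 0.05*108.8644 = -0.4545


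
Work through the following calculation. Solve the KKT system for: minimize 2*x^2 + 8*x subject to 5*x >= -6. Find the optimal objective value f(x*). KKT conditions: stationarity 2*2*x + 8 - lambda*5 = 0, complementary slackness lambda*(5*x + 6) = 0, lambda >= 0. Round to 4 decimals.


Step 1: Try lambda = 0 (constraint inactive).
x_unc = -8/(2*2) = -2.0
Check: 5*-2.0 = -10.0 < -6 -- violated!
Step 2: Constraint must be active: 5*x = -6
x* = -6/5 = -1.2
lambda = (2*2*(-1.2) + 8)/5 = 0.64
Step 3: Compute optimal value.
f(x*) = 2*(-1.2)^2 + 8*(-1.2) = -6.72


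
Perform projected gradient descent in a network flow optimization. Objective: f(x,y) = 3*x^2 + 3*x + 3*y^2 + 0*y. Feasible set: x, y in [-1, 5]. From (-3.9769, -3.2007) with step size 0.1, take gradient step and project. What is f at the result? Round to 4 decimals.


Step 1: Compute gradient at (-3.9769, -3.2007).
grad_x = 2*3*-3.9769 + 3 = -20.8614
grad_y = 2*3*-3.2007 + 0 = -19.2042
Step 2: Gradient step.
x_raw = -3.9769 - 0.1*-20.8614 = -1.8908
y_raw = -3.2007 - 0.1*-19.2042 = -1.2803
Step 3: Project onto [-1, 5].
x_proj = clip(-1.8908) = -1.0
y_proj = clip(-1.2803) = -1.0
Step 4: Evaluate f.
f(-1.0, -1.0) = 3.0


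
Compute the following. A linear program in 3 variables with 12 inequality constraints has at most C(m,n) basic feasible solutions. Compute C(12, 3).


Each vertex corresponds to some choice of n active constraints out of m, so the number of vertices is at most C(m, n) = m! / (n!(m-n)!).
m = 12, n = 3
Numerator: 12 * 11 * 10
Denominator: 3! = 6
C(12, 3) = 220


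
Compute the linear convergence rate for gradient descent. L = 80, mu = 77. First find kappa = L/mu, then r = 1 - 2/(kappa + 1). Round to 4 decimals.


Step 1: Compute the condition number.
kappa = L/mu = 80/77 = 1.039
Step 2: Compute the convergence rate.
r = 1 - 2/(kappa + 1) = 1 - 2*mu/(L + mu) = (L - mu)/(L + mu) = 3/157 = 0.0191


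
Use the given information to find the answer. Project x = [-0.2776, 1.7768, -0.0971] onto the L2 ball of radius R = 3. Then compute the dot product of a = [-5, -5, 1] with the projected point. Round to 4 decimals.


Step 1: Compute ||x|| (intermediates to 6 decimals).
||x|| = sqrt((-0.2776)^2 + 1.7768^2 + (-0.0971)^2) = 1.800974
Step 2: Project.
Since ||x|| <= R, proj = x (no scaling needed).
proj(x) = [-0.2776, 1.7768, -0.0971]
Step 3: Dot product.
a^T * proj(x) = -5*(-0.2776) - 5*1.7768 + 1*(-0.0971) = -7.5931


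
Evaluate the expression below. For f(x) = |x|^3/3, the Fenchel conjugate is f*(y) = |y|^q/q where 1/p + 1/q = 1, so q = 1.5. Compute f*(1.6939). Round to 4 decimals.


The conjugate exponent q satisfies 1/p + 1/q = 1.
p = 3, so q = 3/(3 - 1) = 1.5
|y|^q = 1.6939^1.5 = 2.2046
f*(1.6939) = 2.2046 / 1.5 = 1.4697


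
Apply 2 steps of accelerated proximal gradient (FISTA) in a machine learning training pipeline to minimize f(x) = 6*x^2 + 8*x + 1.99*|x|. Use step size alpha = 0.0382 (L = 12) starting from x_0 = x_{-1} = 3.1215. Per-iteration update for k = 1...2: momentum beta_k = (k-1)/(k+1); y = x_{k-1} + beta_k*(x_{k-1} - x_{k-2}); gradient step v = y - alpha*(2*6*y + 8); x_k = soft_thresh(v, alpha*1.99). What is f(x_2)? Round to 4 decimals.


FISTA on f(x) = 6*x^2 + 8*x + 1.99*|x|
L = 12, alpha = 0.0382
Iteration 1: beta = 0.0, y = 3.1215 + 0.0*(3.1215 - 3.1215) = 3.1215
  grad(y) = 45.458, v = y - alpha*grad = 1.385
  prox(v) = soft_thresh(1.385, 0.076) = 1.309
Iteration 2: beta = 0.3333, y = 1.309 + 0.3333*(1.309 - 3.1215) = 0.7048
  grad(y) = 16.4578, v = y - alpha*grad = 0.0761
  prox(v) = soft_thresh(0.0761, 0.076) = 0.0001
f(x_2) = 6*0.0001^2 + 8*0.0001 + 1.99*|0.0001| = 0.0011


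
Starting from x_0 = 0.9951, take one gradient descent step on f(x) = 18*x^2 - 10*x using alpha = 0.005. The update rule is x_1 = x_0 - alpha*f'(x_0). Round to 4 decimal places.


We compute the gradient at x_0 and apply the update.
f'(x) = 36*x - 10
f'(0.9951) = 36*0.9951 - 10 = 25.8236
x_1 = 0.9951 - 0.005*25.8236 = 0.866


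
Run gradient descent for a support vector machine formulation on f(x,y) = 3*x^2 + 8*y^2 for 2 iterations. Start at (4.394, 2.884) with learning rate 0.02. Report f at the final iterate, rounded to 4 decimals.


Gradient descent on f(x,y) = 3*x^2 + 8*y^2.
Starting point: (4.394, 2.884), alpha = 0.02
Step 1: grad_x = 2*3*4.394 = 26.364, grad_y = 2*8*2.884 = 46.144
  x_1 = 4.394 - 0.02*26.364 = 3.8667
  y_1 = 2.884 - 0.02*46.144 = 1.9611
Step 2: grad_x = 2*3*3.8667 = 23.2003, grad_y = 2*8*1.9611 = 31.3779
  x_2 = 3.8667 - 0.02*23.2003 = 3.4027
  y_2 = 1.9611 - 0.02*31.3779 = 1.3336
f(3.4027, 1.3336) = 3*3.4027^2 + 8*1.3336^2 = 48.9625


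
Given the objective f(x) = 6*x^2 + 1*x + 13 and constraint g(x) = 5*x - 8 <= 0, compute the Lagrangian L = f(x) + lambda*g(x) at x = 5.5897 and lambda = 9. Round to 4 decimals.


Step 1: Evaluate f(x).
f(5.5897) = 6*5.5897^2 + 1*5.5897 + 13 = 206.0582
Step 2: Evaluate g(x).
g(5.5897) = 5*5.5897 - 8 = 19.9485
Step 3: Compute Lagrangian.
L = 206.0582 + 9*19.9485 = 385.5947


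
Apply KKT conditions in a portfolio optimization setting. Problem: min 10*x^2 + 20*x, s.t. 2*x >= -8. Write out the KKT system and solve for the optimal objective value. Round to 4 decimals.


Step 1: Try lambda = 0 (constraint inactive).
Stationarity: 2*10*x + 20 = 0
x* = -20/(2*10) = -1.0
Check constraint: 2*-1.0 = -2.0 >= -8 -- satisfied.
Step 2: Compute optimal value.
f(x*) = 10*(-1.0)^2 + 20*(-1.0) = -10.0


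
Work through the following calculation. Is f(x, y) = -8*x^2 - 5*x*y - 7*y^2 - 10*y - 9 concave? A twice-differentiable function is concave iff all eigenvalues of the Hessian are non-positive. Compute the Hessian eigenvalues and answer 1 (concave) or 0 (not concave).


The Hessian of f(x,y) = -8*x^2 - 5*x*y - 7*y^2 - 10*y - 9 is:
H = [[-16, -5], [-5, -14]]
Trace = -16 - 14 = -30
Determinant = -16*-14 - (-5)^2 = 199
Discriminant = (-30)^2 - 4*199 = 104.0
Eigenvalues: lambda_1 = -20.099, lambda_2 = -9.901
The function is concave.

1


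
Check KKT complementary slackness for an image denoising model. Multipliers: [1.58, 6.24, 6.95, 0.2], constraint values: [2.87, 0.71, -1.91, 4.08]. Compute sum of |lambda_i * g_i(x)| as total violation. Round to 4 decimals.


KKT complementary slackness check:
lambda_1 * g_1 = 1.58 * 2.87 = 4.5346
lambda_2 * g_2 = 6.24 * 0.71 = 4.4304
lambda_3 * g_3 = 6.95 * -1.91 = -13.2745
lambda_4 * g_4 = 0.2 * 4.08 = 0.816
Total violation = 4.5346 + 4.4304 + 13.2745 + 0.816 = 23.0555


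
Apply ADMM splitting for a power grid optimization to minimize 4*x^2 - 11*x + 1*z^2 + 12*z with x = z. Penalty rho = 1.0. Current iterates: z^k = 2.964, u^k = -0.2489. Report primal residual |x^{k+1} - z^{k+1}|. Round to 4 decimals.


ADMM iteration with rho = 1.0, z^k = 2.964, u^k = -0.2489
Step 1: x-update.
Minimize 4*x^2 - 11*x + (1.0/2)*(x - 2.964 - 0.2489)^2
FOC: (2*4 + 1.0)*x = 11 + 1.0*(2.964 + 0.2489)
x^{k+1} = 1.5792
Step 2: z-update.
Minimize 1*z^2 + 12*z + (1.0/2)*(1.5792 - z - 0.2489)^2
FOC: (2*1 + 1.0)*z = -12 + 1.0*(1.5792 - 0.2489)
z^{k+1} = -3.5566
Step 3: u-update.
u^{k+1} = -0.2489 + 1.5792 + 3.5566 = 4.8869
Step 4: Primal residual = |1.5792 + 3.5566| = 5.1358


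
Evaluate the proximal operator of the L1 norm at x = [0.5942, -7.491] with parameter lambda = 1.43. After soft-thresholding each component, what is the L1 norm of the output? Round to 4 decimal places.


Soft-thresholding with lambda = 1.43:
prox(0.5942) = sign(0.5942)*max(|0.5942| - 1.43, 0) = 0.0
prox(-7.491) = sign(-7.491)*max(|-7.491| - 1.43, 0) = -6.061
prox(x) = [0.0, -6.061]
||prox(x)||_1 = 0.0 + 6.061 = 6.061


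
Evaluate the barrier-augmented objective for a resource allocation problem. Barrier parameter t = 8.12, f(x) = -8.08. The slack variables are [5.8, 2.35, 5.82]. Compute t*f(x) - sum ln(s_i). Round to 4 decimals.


Step 1: Compute log-barrier.
ln values: [1.7579, 0.8544, 1.7613]
phi = -(1.7579 + 0.8544 + 1.7613) = -4.3736
Step 2: Compute augmented objective.
t*f(x) = 8.12*-8.08 = -65.6096
Total = -65.6096 - 4.3736 = -69.9832


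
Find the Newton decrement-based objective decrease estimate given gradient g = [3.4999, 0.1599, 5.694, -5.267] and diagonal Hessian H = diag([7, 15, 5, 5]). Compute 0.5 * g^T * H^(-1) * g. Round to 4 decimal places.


Step 1: H is diagonal, so H^(-1) * g = [0.5, 0.0107, 1.1388, -1.0534].
Step 2: g^T H^(-1) g = sum_i g_i^2 / H_ii
  = (3.4999)^2/7 + (0.1599)^2/15 + (5.694)^2/5 + (-5.267)^2/5
  = 1.7499 + 0.0017 + 6.4843 + 5.5483 = 13.7842
Step 3: Objective decrease = 0.5 * g^T H^(-1) g = 6.8921


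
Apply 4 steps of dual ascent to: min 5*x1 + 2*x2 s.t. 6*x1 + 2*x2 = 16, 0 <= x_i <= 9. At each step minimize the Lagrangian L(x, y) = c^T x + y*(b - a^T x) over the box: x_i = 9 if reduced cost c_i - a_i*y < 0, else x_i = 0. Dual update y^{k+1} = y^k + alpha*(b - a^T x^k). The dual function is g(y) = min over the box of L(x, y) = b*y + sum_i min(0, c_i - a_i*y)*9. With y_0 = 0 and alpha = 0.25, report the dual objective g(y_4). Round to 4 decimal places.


Dual ascent for LP: min 5*x1 + 2*x2, 6*x1 + 2*x2 = 16, 0 <= x_i <= 9
Step 1: y^k = 0.0, reduced costs: (5.0, 2.0)
  x^k = (0.0, 0.0), subgradient = b - a^T x = 16.0
  y^{k+1} = 0.0 + 0.25*16.0 = 4.0
Step 2: y^k = 4.0, reduced costs: (-19.0, -6.0)
  x^k = (9.0, 9.0), subgradient = b - a^T x = -56.0
  y^{k+1} = 4.0 + 0.25*-56.0 = -10.0
Step 3: y^k = -10.0, reduced costs: (65.0, 22.0)
  x^k = (0.0, 0.0), subgradient = b - a^T x = 16.0
  y^{k+1} = -10.0 + 0.25*16.0 = -6.0
Step 4: y^k = -6.0, reduced costs: (41.0, 14.0)
  x^k = (0.0, 0.0), subgradient = b - a^T x = 16.0
  y^{k+1} = -6.0 + 0.25*16.0 = -2.0
Dual objective at y_4 = -2.0: reduced costs (17.0, 6.0), box minimizer x = (0.0, 0.0)
g(y_4) = b*y + (c1 - a1*y)*x1 + (c2 - a2*y)*x2 = 16*(-2.0) + 17.0*0.0 + 6.0*0.0 = -32.0 + 0.0 + 0.0 = -32.0


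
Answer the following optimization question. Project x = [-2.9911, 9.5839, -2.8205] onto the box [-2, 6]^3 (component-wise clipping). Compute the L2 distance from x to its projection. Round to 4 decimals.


Project each component onto [-2, 6].
clip(-2.9911) = -2.0, clip(9.5839) = 6.0, clip(-2.8205) = -2.0
Projection = [-2.0, 6.0, -2.0]
Squared diffs: [0.9823, 12.8443, 0.6732]
Distance = sqrt(14.4998) = 3.8079


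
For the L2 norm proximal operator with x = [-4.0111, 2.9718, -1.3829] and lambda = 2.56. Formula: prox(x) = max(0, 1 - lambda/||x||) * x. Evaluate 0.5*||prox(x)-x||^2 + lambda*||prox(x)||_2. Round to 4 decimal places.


Step 1: Compute ||x||.
||x|| = 5.1801
Step 2: Compute scaling factor.
scale = max(0, 1 - 2.56/5.1801) = 0.5058
Step 3: prox(x) = [-2.0288, 1.5031, -0.6995]
||prox(x)|| = 2.6201
Step 4: Proximal objective.
0.5*||prox-x||^2 = 3.2768
lambda*||prox|| = 6.7075
Total = 9.9841


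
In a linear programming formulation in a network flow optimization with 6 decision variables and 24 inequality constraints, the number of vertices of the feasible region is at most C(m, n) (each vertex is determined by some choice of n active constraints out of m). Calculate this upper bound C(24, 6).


Each vertex corresponds to some choice of n active constraints out of m, so the number of vertices is at most C(m, n) = m! / (n!(m-n)!).
m = 24, n = 6
Numerator: 24 * 23 * 22 * 21 * 20 * 19
Denominator: 6! = 720
C(24, 6) = 134596


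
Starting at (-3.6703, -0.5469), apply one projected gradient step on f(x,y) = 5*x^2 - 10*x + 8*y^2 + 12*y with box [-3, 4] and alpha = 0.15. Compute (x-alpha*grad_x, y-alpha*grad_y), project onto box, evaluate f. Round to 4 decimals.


Step 1: Compute gradient at (-3.6703, -0.5469).
grad_x = 2*5*-3.6703 - 10 = -46.703
grad_y = 2*8*-0.5469 + 12 = 3.2496
Step 2: Gradient step.
x_raw = -3.6703 - 0.15*-46.703 = 3.3352
y_raw = -0.5469 - 0.15*3.2496 = -1.0343
Step 3: Project onto [-3, 4].
x_proj = clip(3.3352) = 3.3352
y_proj = clip(-1.0343) = -1.0343
Step 4: Evaluate f.
f(3.3352, -1.0343) = 18.4114


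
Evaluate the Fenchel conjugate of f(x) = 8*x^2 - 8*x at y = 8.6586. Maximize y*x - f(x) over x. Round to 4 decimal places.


f*(y) = sup_x {y*x - a*x^2 - b*x} = sup_x {(y-b)*x - a*x^2}
FOC: (y - b) - 2a*x = 0 => x* = (y - b)/(2a)
x* = (8.6586 + 8)/(2*8) = 1.0412
f*(8.6586) = (y-b)^2/(4a) = (8.6586 + 8)^2/(4*8)
= 277.509/32 = 8.6722


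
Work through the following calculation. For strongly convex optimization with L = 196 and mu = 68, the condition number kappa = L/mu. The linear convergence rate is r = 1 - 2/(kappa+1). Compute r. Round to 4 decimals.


Step 1: Compute the condition number.
kappa = L/mu = 196/68 = 2.8824
Step 2: Compute the convergence rate.
r = 1 - 2/(kappa + 1) = 1 - 2*mu/(L + mu) = (L - mu)/(L + mu) = 128/264 = 0.4848


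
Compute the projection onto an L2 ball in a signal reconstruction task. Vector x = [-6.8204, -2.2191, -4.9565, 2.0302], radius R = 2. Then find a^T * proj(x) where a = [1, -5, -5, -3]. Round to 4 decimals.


Step 1: Compute ||x|| (intermediates to 6 decimals).
||x|| = sqrt((-6.8204)^2 + (-2.2191)^2 + (-4.9565)^2 + 2.0302^2) = 8.951585
Step 2: Project.
Since ||x|| > R, scale = R/||x|| = 2/8.951585 = 0.223424, proj(x) = scale * x
proj(x) = [-1.523841, -0.4958, -1.107401, 0.453595]
Step 3: Dot product.
a^T * proj(x) = 1*(-1.523841) - 5*(-0.4958) - 5*(-1.107401) - 3*0.453595 = 5.1314


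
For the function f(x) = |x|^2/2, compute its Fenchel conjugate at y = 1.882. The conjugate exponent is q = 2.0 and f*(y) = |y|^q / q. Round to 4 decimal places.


The conjugate exponent q satisfies 1/p + 1/q = 1.
p = 2, so q = 2/(2 - 1) = 2.0
|y|^q = 1.882^2.0 = 3.5419
f*(1.882) = 3.5419 / 2.0 = 1.771


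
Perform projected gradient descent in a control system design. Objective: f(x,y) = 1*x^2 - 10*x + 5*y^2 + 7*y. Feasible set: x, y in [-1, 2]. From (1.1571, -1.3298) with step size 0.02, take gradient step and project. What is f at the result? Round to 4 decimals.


Step 1: Compute gradient at (1.1571, -1.3298).
grad_x = 2*1*1.1571 - 10 = -7.6858
grad_y = 2*5*-1.3298 + 7 = -6.298
Step 2: Gradient step.
x_raw = 1.1571 - 0.02*-7.6858 = 1.3108
y_raw = -1.3298 - 0.02*-6.298 = -1.2038
Step 3: Project onto [-1, 2].
x_proj = clip(1.3108) = 1.3108
y_proj = clip(-1.2038) = -1.0
Step 4: Evaluate f.
f(1.3108, -1.0) = -13.3899


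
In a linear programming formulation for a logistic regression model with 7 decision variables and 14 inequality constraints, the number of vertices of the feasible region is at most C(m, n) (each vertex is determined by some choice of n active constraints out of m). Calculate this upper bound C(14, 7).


Each vertex corresponds to some choice of n active constraints out of m, so the number of vertices is at most C(m, n) = m! / (n!(m-n)!).
m = 14, n = 7
Numerator: 14 * 13 * 12 * 11 * 10 * 9 * 8
Denominator: 7! = 5040
C(14, 7) = 3432


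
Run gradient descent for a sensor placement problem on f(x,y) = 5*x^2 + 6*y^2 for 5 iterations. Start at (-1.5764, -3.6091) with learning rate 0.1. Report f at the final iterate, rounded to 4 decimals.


Gradient descent on f(x,y) = 5*x^2 + 6*y^2.
Starting point: (-1.5764, -3.6091), alpha = 0.1
Step 1: grad_x = 2*5*-1.5764 = -15.764, grad_y = 2*6*-3.6091 = -43.3092
  x_1 = -1.5764 - 0.1*-15.764 = 0.0
  y_1 = -3.6091 - 0.1*-43.3092 = 0.7218
Step 2: grad_x = 2*5*0.0 = 0.0, grad_y = 2*6*0.7218 = 8.6618
  x_2 = 0.0 - 0.1*0.0 = 0.0
  y_2 = 0.7218 - 0.1*8.6618 = -0.1444
Step 3: grad_x = 2*5*0.0 = 0.0, grad_y = 2*6*-0.1444 = -1.7324
  x_3 = 0.0 - 0.1*0.0 = 0.0
  y_3 = -0.1444 - 0.1*-1.7324 = 0.0289
Step 4: grad_x = 2*5*0.0 = 0.0, grad_y = 2*6*0.0289 = 0.3465
  x_4 = 0.0 - 0.1*0.0 = 0.0
  y_4 = 0.0289 - 0.1*0.3465 = -0.0058
Step 5: grad_x = 2*5*0.0 = 0.0, grad_y = 2*6*-0.0058 = -0.0693
  x_5 = 0.0 - 0.1*0.0 = 0.0
  y_5 = -0.0058 - 0.1*-0.0693 = 0.0012
f(0.0, 0.0012) = 5*0.0^2 + 6*0.0012^2 = 0.0


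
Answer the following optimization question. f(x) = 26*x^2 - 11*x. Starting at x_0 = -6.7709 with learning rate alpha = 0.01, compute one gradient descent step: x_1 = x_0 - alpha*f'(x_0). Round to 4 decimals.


We compute the gradient at x_0 and apply the update.
f'(x) = 52*x - 11
f'(-6.7709) = 52*-6.7709 - 11 = -363.0868
x_1 = -6.7709 - 0.01*-363.0868 = -3.14


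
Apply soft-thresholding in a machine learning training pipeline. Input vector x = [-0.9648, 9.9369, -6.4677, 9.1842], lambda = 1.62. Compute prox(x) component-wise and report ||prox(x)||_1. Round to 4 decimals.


Soft-thresholding with lambda = 1.62:
prox(-0.9648) = sign(-0.9648)*max(|-0.9648| - 1.62, 0) = 0.0
prox(9.9369) = sign(9.9369)*max(|9.9369| - 1.62, 0) = 8.3169
prox(-6.4677) = sign(-6.4677)*max(|-6.4677| - 1.62, 0) = -4.8477
prox(9.1842) = sign(9.1842)*max(|9.1842| - 1.62, 0) = 7.5642
prox(x) = [0.0, 8.3169, -4.8477, 7.5642]
||prox(x)||_1 = 0.0 + 8.3169 + 4.8477 + 7.5642 = 20.7288


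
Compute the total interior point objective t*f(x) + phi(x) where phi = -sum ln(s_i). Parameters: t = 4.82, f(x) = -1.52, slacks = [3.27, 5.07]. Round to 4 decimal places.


Step 1: Compute log-barrier.
ln values: [1.1848, 1.6233]
phi = -(1.1848 + 1.6233) = -2.8081
Step 2: Compute augmented objective.
t*f(x) = 4.82*-1.52 = -7.3264
Total = -7.3264 - 2.8081 = -10.1345


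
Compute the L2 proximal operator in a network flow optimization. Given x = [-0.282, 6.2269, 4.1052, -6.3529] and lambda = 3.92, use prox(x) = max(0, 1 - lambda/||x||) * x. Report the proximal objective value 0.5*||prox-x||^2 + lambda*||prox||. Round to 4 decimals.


Step 1: Compute ||x||.
||x|| = 9.8013
Step 2: Compute scaling factor.
scale = max(0, 1 - 3.92/9.8013) = 0.6001
Step 3: prox(x) = [-0.1692, 3.7365, 2.4633, -3.8121]
||prox(x)|| = 5.8813
Step 4: Proximal objective.
0.5*||prox-x||^2 = 7.6832
lambda*||prox|| = 23.0547
Total = 30.738


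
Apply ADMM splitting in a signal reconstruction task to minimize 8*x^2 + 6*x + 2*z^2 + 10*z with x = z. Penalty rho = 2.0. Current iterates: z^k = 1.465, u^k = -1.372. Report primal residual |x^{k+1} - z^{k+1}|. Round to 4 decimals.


ADMM iteration with rho = 2.0, z^k = 1.465, u^k = -1.372
Step 1: x-update.
Minimize 8*x^2 + 6*x + (2.0/2)*(x - 1.465 - 1.372)^2
FOC: (2*8 + 2.0)*x = -6 + 2.0*(1.465 + 1.372)
x^{k+1} = -0.0181
Step 2: z-update.
Minimize 2*z^2 + 10*z + (2.0/2)*(-0.0181 - z - 1.372)^2
FOC: (2*2 + 2.0)*z = -10 + 2.0*(-0.0181 - 1.372)
z^{k+1} = -2.13
Step 3: u-update.
u^{k+1} = -1.372 - 0.0181 + 2.13 = 0.7399
Step 4: Primal residual = |-0.0181 + 2.13| = 2.1119


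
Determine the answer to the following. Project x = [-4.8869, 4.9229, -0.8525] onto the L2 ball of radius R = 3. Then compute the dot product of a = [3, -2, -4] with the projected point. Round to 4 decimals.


Step 1: Compute ||x|| (intermediates to 6 decimals).
||x|| = sqrt((-4.8869)^2 + 4.9229^2 + (-0.8525)^2) = 6.988812
Step 2: Project.
Since ||x|| > R, scale = R/||x|| = 3/6.988812 = 0.429258, proj(x) = scale * x
proj(x) = [-2.097741, 2.113194, -0.365942]
Step 3: Dot product.
a^T * proj(x) = 3*(-2.097741) - 2*2.113194 - 4*(-0.365942) = -9.0558


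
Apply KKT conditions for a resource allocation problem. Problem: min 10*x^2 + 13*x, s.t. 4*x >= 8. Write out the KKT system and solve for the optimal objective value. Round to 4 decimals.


Step 1: Try lambda = 0 (constraint inactive).
x_unc = -13/(2*10) = -0.65
Check: 4*-0.65 = -2.6 < 8 -- violated!
Step 2: Constraint must be active: 4*x = 8
x* = 8/4 = 2.0
lambda = (2*10*2.0 + 13)/4 = 13.25
Step 3: Compute optimal value.
f(x*) = 10*2.0^2 + 13*2.0 = 66.0


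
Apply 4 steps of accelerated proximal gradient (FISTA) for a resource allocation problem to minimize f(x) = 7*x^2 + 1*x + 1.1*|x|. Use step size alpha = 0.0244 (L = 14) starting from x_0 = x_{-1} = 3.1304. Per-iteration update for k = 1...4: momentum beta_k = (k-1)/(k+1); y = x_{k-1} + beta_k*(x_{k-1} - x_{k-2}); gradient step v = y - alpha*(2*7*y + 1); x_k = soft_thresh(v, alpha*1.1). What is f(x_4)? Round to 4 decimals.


FISTA on f(x) = 7*x^2 + 1*x + 1.1*|x|
L = 14, alpha = 0.0244
Iteration 1: beta = 0.0, y = 3.1304 + 0.0*(3.1304 - 3.1304) = 3.1304
  grad(y) = 44.8256, v = y - alpha*grad = 2.0367
  prox(v) = soft_thresh(2.0367, 0.0268) = 2.0098
Iteration 2: beta = 0.3333, y = 2.0098 + 0.3333*(2.0098 - 3.1304) = 1.6363
  grad(y) = 23.908, v = y - alpha*grad = 1.0529
  prox(v) = soft_thresh(1.0529, 0.0268) = 1.0261
Iteration 3: beta = 0.5, y = 1.0261 + 0.5*(1.0261 - 2.0098) = 0.5342
  grad(y) = 8.4792, v = y - alpha*grad = 0.3273
  prox(v) = soft_thresh(0.3273, 0.0268) = 0.3005
Iteration 4: beta = 0.6, y = 0.3005 + 0.6*(0.3005 - 1.0261) = -0.1349
  grad(y) = -0.888, v = y - alpha*grad = -0.1132
  prox(v) = soft_thresh(-0.1132, 0.0268) = -0.0864
f(x_4) = 7*(-0.0864)^2 + 1*(-0.0864) + 1.1*|-0.0864| = 0.0608


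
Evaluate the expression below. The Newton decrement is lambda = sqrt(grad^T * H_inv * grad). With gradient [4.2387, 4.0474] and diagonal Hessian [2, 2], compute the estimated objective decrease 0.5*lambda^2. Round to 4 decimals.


Step 1: H is diagonal, so H^(-1) * g = [2.1194, 2.0237].
Step 2: g^T H^(-1) g = sum_i g_i^2 / H_ii
  = (4.2387)^2/2 + (4.0474)^2/2
  = 8.9833 + 8.1907 = 17.174
Step 3: Objective decrease = 0.5 * g^T H^(-1) g = 8.587


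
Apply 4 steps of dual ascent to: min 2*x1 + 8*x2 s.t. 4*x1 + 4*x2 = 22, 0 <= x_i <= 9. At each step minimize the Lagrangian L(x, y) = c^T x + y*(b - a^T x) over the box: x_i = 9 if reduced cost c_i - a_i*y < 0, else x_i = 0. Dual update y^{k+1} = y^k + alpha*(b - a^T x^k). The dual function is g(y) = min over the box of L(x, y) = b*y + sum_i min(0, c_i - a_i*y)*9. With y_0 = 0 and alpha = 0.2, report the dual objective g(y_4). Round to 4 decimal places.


Dual ascent for LP: min 2*x1 + 8*x2, 4*x1 + 4*x2 = 22, 0 <= x_i <= 9
Step 1: y^k = 0.0, reduced costs: (2.0, 8.0)
  x^k = (0.0, 0.0), subgradient = b - a^T x = 22.0
  y^{k+1} = 0.0 + 0.2*22.0 = 4.4
Step 2: y^k = 4.4, reduced costs: (-15.6, -9.6)
  x^k = (9.0, 9.0), subgradient = b - a^T x = -50.0
  y^{k+1} = 4.4 + 0.2*-50.0 = -5.6
Step 3: y^k = -5.6, reduced costs: (24.4, 30.4)
  x^k = (0.0, 0.0), subgradient = b - a^T x = 22.0
  y^{k+1} = -5.6 + 0.2*22.0 = -1.2
Step 4: y^k = -1.2, reduced costs: (6.8, 12.8)
  x^k = (0.0, 0.0), subgradient = b - a^T x = 22.0
  y^{k+1} = -1.2 + 0.2*22.0 = 3.2
Dual objective at y_4 = 3.2: reduced costs (-10.8, -4.8), box minimizer x = (9.0, 9.0)
g(y_4) = b*y + (c1 - a1*y)*x1 + (c2 - a2*y)*x2 = 22*3.2 + (-10.8)*9.0 + (-4.8)*9.0 = 70.4 - 97.2 - 43.2 = -70.0


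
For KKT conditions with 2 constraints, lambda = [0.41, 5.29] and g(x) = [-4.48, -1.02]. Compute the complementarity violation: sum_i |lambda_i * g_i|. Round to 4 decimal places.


KKT complementary slackness check:
lambda_1 * g_1 = 0.41 * -4.48 = -1.8368
lambda_2 * g_2 = 5.29 * -1.02 = -5.3958
Total violation = 1.8368 + 5.3958 = 7.2326


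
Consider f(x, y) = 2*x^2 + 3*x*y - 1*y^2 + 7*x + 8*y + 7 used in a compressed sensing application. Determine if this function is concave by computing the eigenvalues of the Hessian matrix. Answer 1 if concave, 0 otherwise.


The Hessian of f(x,y) = 2*x^2 + 3*x*y - 1*y^2 + 7*x + 8*y + 7 is:
H = [[4, 3], [3, -2]]
Trace = 4 - 2 = 2
Determinant = 4*-2 - (3)^2 = -17
Discriminant = (2)^2 - 4*-17 = 72.0
Eigenvalues: lambda_1 = -3.2426, lambda_2 = 5.2426
The function is not concave.

0


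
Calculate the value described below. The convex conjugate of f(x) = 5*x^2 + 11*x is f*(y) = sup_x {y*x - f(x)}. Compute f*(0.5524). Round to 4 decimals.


f*(y) = sup_x {y*x - a*x^2 - b*x} = sup_x {(y-b)*x - a*x^2}
FOC: (y - b) - 2a*x = 0 => x* = (y - b)/(2a)
x* = (0.5524 - 11)/(2*5) = -1.0448
f*(0.5524) = (y-b)^2/(4a) = (0.5524 - 11)^2/(4*5)
= 109.1523/20 = 5.4576


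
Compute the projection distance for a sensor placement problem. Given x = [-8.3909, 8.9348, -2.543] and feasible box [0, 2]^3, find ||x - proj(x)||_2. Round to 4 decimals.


Project each component onto [0, 2].
clip(-8.3909) = 0.0, clip(8.9348) = 2.0, clip(-2.543) = 0.0
Projection = [0.0, 2.0, 0.0]
Squared diffs: [70.4072, 48.0915, 6.4668]
Distance = sqrt(124.9655) = 11.1788


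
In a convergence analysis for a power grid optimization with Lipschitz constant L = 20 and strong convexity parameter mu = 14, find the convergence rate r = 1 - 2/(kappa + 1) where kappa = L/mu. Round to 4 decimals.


Step 1: Compute the condition number.
kappa = L/mu = 20/14 = 1.4286
Step 2: Compute the convergence rate.
r = 1 - 2/(kappa + 1) = 1 - 2*mu/(L + mu) = (L - mu)/(L + mu) = 6/34 = 0.1765


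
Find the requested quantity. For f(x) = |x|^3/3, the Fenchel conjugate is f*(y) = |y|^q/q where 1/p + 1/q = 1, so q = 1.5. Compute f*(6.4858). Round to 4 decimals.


The conjugate exponent q satisfies 1/p + 1/q = 1.
p = 3, so q = 3/(3 - 1) = 1.5
|y|^q = 6.4858^1.5 = 16.5175
f*(6.4858) = 16.5175 / 1.5 = 11.0117


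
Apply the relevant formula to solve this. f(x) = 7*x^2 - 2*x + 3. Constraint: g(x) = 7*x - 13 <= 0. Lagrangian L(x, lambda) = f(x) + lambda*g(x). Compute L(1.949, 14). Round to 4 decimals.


Step 1: Evaluate f(x).
f(1.949) = 7*1.949^2 - 2*1.949 + 3 = 25.6922
Step 2: Evaluate g(x).
g(1.949) = 7*1.949 - 13 = 0.643
Step 3: Compute Lagrangian.
L = 25.6922 + 14*0.643 = 34.6942


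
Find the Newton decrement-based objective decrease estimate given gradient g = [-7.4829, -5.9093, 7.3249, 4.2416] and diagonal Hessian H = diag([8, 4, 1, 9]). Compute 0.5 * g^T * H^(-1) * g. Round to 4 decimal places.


Step 1: H is diagonal, so H^(-1) * g = [-0.9354, -1.4773, 7.3249, 0.4713].
Step 2: g^T H^(-1) g = sum_i g_i^2 / H_ii
  = (-7.4829)^2/8 + (-5.9093)^2/4 + (7.3249)^2/1 + (4.2416)^2/9
  = 6.9992 + 8.73 + 53.6542 + 1.999 = 71.3824
Step 3: Objective decrease = 0.5 * g^T H^(-1) g = 35.6912


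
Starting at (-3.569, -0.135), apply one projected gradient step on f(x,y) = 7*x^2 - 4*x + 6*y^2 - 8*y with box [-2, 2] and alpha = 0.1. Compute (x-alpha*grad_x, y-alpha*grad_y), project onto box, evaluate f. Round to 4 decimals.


Step 1: Compute gradient at (-3.569, -0.135).
grad_x = 2*7*-3.569 - 4 = -53.966
grad_y = 2*6*-0.135 - 8 = -9.62
Step 2: Gradient step.
x_raw = -3.569 - 0.1*-53.966 = 1.8276
y_raw = -0.135 - 0.1*-9.62 = 0.827
Step 3: Project onto [-2, 2].
x_proj = clip(1.8276) = 1.8276
y_proj = clip(0.827) = 0.827
Step 4: Evaluate f.
f(1.8276, 0.827) = 13.558


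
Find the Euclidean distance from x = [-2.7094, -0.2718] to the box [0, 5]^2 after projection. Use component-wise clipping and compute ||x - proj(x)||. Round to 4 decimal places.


Project each component onto [0, 5].
clip(-2.7094) = 0.0, clip(-0.2718) = 0.0
Projection = [0.0, 0.0]
Squared diffs: [7.3408, 0.0739]
Distance = sqrt(7.4147) = 2.723


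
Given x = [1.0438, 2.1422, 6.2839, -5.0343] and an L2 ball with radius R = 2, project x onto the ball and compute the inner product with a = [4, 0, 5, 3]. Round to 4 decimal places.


Step 1: Compute ||x|| (intermediates to 6 decimals).
||x|| = sqrt(1.0438^2 + 2.1422^2 + 6.2839^2 + (-5.0343)^2) = 8.39703
Step 2: Project.
Since ||x|| > R, scale = R/||x|| = 2/8.39703 = 0.238179, proj(x) = scale * x
proj(x) = [0.248611, 0.510227, 1.496693, -1.199065]
Step 3: Dot product.
a^T * proj(x) = 4*0.248611 + 0*0.510227 + 5*1.496693 + 3*(-1.199065) = 4.8807


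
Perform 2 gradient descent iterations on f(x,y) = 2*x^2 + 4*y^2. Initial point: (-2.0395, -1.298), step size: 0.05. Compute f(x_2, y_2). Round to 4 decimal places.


Gradient descent on f(x,y) = 2*x^2 + 4*y^2.
Starting point: (-2.0395, -1.298), alpha = 0.05
Step 1: grad_x = 2*2*-2.0395 = -8.158, grad_y = 2*4*-1.298 = -10.384
  x_1 = -2.0395 - 0.05*-8.158 = -1.6316
  y_1 = -1.298 - 0.05*-10.384 = -0.7788
Step 2: grad_x = 2*2*-1.6316 = -6.5264, grad_y = 2*4*-0.7788 = -6.2304
  x_2 = -1.6316 - 0.05*-6.5264 = -1.3053
  y_2 = -0.7788 - 0.05*-6.2304 = -0.4673
f(-1.3053, -0.4673) = 2*(-1.3053)^2 + 4*(-0.4673)^2 = 4.2809


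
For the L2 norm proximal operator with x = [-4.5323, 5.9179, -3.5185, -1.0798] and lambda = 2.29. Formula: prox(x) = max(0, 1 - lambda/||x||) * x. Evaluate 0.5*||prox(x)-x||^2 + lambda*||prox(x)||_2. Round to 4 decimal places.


Step 1: Compute ||x||.
||x|| = 8.3132
Step 2: Compute scaling factor.
scale = max(0, 1 - 2.29/8.3132) = 0.7245
Step 3: prox(x) = [-3.2838, 4.2877, -2.5493, -0.7824]
||prox(x)|| = 6.0232
Step 4: Proximal objective.
0.5*||prox-x||^2 = 2.6221
lambda*||prox|| = 13.7931
Total = 16.4152


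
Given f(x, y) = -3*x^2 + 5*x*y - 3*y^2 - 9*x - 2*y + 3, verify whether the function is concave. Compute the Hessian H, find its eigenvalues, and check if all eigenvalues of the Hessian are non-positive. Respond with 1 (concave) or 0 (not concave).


The Hessian of f(x,y) = -3*x^2 + 5*x*y - 3*y^2 - 9*x - 2*y + 3 is:
H = [[-6, 5], [5, -6]]
Trace = -6 - 6 = -12
Determinant = -6*-6 - (5)^2 = 11
Discriminant = (-12)^2 - 4*11 = 100.0
Eigenvalues: lambda_1 = -11.0, lambda_2 = -1.0
The function is concave.

1


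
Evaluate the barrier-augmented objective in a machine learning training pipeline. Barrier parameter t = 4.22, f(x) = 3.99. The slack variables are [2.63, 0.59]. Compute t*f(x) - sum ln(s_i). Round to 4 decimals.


Step 1: Compute log-barrier.
ln values: [0.967, -0.5276]
phi = -(0.967 - 0.5276) = -0.4394
Step 2: Compute augmented objective.
t*f(x) = 4.22*3.99 = 16.8378
Total = 16.8378 - 0.4394 = 16.3984


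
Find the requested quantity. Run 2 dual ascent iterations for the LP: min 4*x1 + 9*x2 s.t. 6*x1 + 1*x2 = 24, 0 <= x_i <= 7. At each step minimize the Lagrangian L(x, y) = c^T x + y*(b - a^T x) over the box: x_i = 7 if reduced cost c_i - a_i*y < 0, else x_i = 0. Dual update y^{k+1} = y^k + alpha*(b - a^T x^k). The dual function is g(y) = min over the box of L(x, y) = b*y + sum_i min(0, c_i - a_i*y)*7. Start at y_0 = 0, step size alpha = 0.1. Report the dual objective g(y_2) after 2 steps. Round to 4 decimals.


Dual ascent for LP: min 4*x1 + 9*x2, 6*x1 + 1*x2 = 24, 0 <= x_i <= 7
Step 1: y^k = 0.0, reduced costs: (4.0, 9.0)
  x^k = (0.0, 0.0), subgradient = b - a^T x = 24.0
  y^{k+1} = 0.0 + 0.1*24.0 = 2.4
Step 2: y^k = 2.4, reduced costs: (-10.4, 6.6)
  x^k = (7.0, 0.0), subgradient = b - a^T x = -18.0
  y^{k+1} = 2.4 + 0.1*-18.0 = 0.6
Dual objective at y_2 = 0.6: reduced costs (0.4, 8.4), box minimizer x = (0.0, 0.0)
g(y_2) = b*y + (c1 - a1*y)*x1 + (c2 - a2*y)*x2 = 24*0.6 + 0.4*0.0 + 8.4*0.0 = 14.4 + 0.0 + 0.0 = 14.4


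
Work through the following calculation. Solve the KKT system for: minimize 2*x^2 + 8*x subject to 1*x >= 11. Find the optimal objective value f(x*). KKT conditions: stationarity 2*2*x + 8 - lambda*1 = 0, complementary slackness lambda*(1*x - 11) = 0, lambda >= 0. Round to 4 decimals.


Step 1: Try lambda = 0 (constraint inactive).
x_unc = -8/(2*2) = -2.0
Check: 1*-2.0 = -2.0 < 11 -- violated!
Step 2: Constraint must be active: 1*x = 11
x* = 11/1 = 11.0
lambda = (2*2*11.0 + 8)/1 = 52.0
Step 3: Compute optimal value.
f(x*) = 2*11.0^2 + 8*11.0 = 330.0


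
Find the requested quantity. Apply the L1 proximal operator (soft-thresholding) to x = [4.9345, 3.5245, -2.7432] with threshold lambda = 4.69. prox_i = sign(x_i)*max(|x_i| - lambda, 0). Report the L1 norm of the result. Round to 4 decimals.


Soft-thresholding with lambda = 4.69:
prox(4.9345) = sign(4.9345)*max(|4.9345| - 4.69, 0) = 0.2445
prox(3.5245) = sign(3.5245)*max(|3.5245| - 4.69, 0) = 0.0
prox(-2.7432) = sign(-2.7432)*max(|-2.7432| - 4.69, 0) = 0.0
prox(x) = [0.2445, 0.0, 0.0]
||prox(x)||_1 = 0.2445 + 0.0 + 0.0 = 0.2445


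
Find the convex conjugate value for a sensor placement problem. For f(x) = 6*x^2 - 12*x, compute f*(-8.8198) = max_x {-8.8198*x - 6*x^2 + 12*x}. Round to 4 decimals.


f*(y) = sup_x {y*x - a*x^2 - b*x} = sup_x {(y-b)*x - a*x^2}
FOC: (y - b) - 2a*x = 0 => x* = (y - b)/(2a)
x* = (-8.8198 + 12)/(2*6) = 0.265
f*(-8.8198) = (y-b)^2/(4a) = (-8.8198 + 12)^2/(4*6)
= 10.1137/24 = 0.4214


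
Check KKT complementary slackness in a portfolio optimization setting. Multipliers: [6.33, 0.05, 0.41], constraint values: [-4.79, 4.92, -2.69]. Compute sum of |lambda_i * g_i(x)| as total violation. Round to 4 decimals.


KKT complementary slackness check:
lambda_1 * g_1 = 6.33 * -4.79 = -30.3207
lambda_2 * g_2 = 0.05 * 4.92 = 0.246
lambda_3 * g_3 = 0.41 * -2.69 = -1.1029
Total violation = 30.3207 + 0.246 + 1.1029 = 31.6696


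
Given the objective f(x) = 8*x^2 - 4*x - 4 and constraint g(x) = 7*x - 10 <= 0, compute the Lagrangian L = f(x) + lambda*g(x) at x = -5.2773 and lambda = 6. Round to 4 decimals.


Step 1: Evaluate f(x).
f(-5.2773) = 8*(-5.2773)^2 - 4*(-5.2773) - 4 = 239.9084
Step 2: Evaluate g(x).
g(-5.2773) = 7*-5.2773 - 10 = -46.9411
Step 3: Compute Lagrangian.
L = 239.9084 + 6*-46.9411 = -41.7382


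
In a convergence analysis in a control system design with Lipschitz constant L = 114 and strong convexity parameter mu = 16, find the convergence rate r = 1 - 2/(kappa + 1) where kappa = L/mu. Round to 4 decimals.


Step 1: Compute the condition number.
kappa = L/mu = 114/16 = 7.125
Step 2: Compute the convergence rate.
r = 1 - 2/(kappa + 1) = 1 - 2*mu/(L + mu) = (L - mu)/(L + mu) = 98/130 = 0.7538


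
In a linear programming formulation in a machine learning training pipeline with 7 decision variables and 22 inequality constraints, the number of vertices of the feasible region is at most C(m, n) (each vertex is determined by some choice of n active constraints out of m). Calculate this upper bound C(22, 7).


Each vertex corresponds to some choice of n active constraints out of m, so the number of vertices is at most C(m, n) = m! / (n!(m-n)!).
m = 22, n = 7
Numerator: 22 * 21 * 20 * 19 * 18 * 17 * 16
Denominator: 7! = 5040
C(22, 7) = 170544


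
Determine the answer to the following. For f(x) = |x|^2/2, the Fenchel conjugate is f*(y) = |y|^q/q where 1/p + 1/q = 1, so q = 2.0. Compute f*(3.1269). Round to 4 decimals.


The conjugate exponent q satisfies 1/p + 1/q = 1.
p = 2, so q = 2/(2 - 1) = 2.0
|y|^q = 3.1269^2.0 = 9.7775
f*(3.1269) = 9.7775 / 2.0 = 4.8888


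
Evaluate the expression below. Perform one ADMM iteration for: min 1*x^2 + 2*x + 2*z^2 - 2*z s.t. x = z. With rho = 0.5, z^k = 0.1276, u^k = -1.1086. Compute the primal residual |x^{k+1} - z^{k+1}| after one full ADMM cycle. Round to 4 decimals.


ADMM iteration with rho = 0.5, z^k = 0.1276, u^k = -1.1086
Step 1: x-update.
Minimize 1*x^2 + 2*x + (0.5/2)*(x - 0.1276 - 1.1086)^2
FOC: (2*1 + 0.5)*x = -2 + 0.5*(0.1276 + 1.1086)
x^{k+1} = -0.5528
Step 2: z-update.
Minimize 2*z^2 - 2*z + (0.5/2)*(-0.5528 - z - 1.1086)^2
FOC: (2*2 + 0.5)*z = 2 + 0.5*(-0.5528 - 1.1086)
z^{k+1} = 0.2598
Step 3: u-update.
u^{k+1} = -1.1086 - 0.5528 - 0.2598 = -1.9212
Step 4: Primal residual = |-0.5528 - 0.2598| = 0.8126
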